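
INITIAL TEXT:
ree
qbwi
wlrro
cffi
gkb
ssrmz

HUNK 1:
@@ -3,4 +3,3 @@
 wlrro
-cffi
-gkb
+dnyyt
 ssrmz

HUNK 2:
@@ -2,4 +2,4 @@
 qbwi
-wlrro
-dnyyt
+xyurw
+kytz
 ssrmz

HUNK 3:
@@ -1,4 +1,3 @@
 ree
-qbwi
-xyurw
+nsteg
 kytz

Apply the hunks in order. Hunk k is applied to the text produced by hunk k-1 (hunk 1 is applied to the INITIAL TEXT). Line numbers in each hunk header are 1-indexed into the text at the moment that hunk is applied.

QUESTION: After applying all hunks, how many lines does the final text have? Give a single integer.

Answer: 4

Derivation:
Hunk 1: at line 3 remove [cffi,gkb] add [dnyyt] -> 5 lines: ree qbwi wlrro dnyyt ssrmz
Hunk 2: at line 2 remove [wlrro,dnyyt] add [xyurw,kytz] -> 5 lines: ree qbwi xyurw kytz ssrmz
Hunk 3: at line 1 remove [qbwi,xyurw] add [nsteg] -> 4 lines: ree nsteg kytz ssrmz
Final line count: 4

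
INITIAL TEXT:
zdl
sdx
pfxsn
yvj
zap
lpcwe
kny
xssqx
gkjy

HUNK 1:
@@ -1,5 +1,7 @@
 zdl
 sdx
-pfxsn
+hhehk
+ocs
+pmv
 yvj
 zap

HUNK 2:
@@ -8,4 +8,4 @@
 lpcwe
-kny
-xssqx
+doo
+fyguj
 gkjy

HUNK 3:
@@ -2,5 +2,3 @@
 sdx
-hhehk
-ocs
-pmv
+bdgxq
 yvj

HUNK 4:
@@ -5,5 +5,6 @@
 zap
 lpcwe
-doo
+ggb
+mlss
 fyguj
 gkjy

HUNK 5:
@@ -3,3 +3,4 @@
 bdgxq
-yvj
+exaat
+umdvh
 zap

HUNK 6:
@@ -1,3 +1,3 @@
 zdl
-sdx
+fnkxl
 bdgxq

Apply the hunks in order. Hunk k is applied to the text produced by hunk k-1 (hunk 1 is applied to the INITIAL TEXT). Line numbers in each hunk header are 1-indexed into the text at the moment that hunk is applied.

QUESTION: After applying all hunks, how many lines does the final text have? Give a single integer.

Answer: 11

Derivation:
Hunk 1: at line 1 remove [pfxsn] add [hhehk,ocs,pmv] -> 11 lines: zdl sdx hhehk ocs pmv yvj zap lpcwe kny xssqx gkjy
Hunk 2: at line 8 remove [kny,xssqx] add [doo,fyguj] -> 11 lines: zdl sdx hhehk ocs pmv yvj zap lpcwe doo fyguj gkjy
Hunk 3: at line 2 remove [hhehk,ocs,pmv] add [bdgxq] -> 9 lines: zdl sdx bdgxq yvj zap lpcwe doo fyguj gkjy
Hunk 4: at line 5 remove [doo] add [ggb,mlss] -> 10 lines: zdl sdx bdgxq yvj zap lpcwe ggb mlss fyguj gkjy
Hunk 5: at line 3 remove [yvj] add [exaat,umdvh] -> 11 lines: zdl sdx bdgxq exaat umdvh zap lpcwe ggb mlss fyguj gkjy
Hunk 6: at line 1 remove [sdx] add [fnkxl] -> 11 lines: zdl fnkxl bdgxq exaat umdvh zap lpcwe ggb mlss fyguj gkjy
Final line count: 11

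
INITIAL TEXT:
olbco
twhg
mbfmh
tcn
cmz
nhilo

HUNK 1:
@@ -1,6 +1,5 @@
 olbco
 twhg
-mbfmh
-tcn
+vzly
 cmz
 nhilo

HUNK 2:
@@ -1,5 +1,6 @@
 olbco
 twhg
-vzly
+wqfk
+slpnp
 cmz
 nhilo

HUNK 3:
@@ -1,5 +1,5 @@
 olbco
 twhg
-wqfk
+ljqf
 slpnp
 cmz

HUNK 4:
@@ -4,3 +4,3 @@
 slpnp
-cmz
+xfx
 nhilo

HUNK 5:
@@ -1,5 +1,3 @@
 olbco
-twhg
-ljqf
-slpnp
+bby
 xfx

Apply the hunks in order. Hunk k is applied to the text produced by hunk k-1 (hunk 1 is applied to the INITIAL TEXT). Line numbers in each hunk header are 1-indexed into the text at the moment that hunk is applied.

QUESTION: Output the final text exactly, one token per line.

Hunk 1: at line 1 remove [mbfmh,tcn] add [vzly] -> 5 lines: olbco twhg vzly cmz nhilo
Hunk 2: at line 1 remove [vzly] add [wqfk,slpnp] -> 6 lines: olbco twhg wqfk slpnp cmz nhilo
Hunk 3: at line 1 remove [wqfk] add [ljqf] -> 6 lines: olbco twhg ljqf slpnp cmz nhilo
Hunk 4: at line 4 remove [cmz] add [xfx] -> 6 lines: olbco twhg ljqf slpnp xfx nhilo
Hunk 5: at line 1 remove [twhg,ljqf,slpnp] add [bby] -> 4 lines: olbco bby xfx nhilo

Answer: olbco
bby
xfx
nhilo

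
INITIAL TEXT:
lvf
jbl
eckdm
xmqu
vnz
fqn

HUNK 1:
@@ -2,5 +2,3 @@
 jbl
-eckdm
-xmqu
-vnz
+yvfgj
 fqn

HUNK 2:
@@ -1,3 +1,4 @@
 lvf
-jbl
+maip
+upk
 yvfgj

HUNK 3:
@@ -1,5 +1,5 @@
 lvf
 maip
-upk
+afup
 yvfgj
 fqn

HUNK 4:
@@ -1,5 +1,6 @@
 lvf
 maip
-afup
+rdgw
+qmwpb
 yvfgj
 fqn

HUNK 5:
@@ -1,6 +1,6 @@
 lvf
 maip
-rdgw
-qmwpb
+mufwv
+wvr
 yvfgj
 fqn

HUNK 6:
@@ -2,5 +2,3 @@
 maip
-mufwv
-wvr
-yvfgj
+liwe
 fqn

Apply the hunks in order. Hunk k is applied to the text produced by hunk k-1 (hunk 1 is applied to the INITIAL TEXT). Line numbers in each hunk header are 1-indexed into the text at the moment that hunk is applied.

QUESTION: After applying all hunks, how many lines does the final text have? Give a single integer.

Hunk 1: at line 2 remove [eckdm,xmqu,vnz] add [yvfgj] -> 4 lines: lvf jbl yvfgj fqn
Hunk 2: at line 1 remove [jbl] add [maip,upk] -> 5 lines: lvf maip upk yvfgj fqn
Hunk 3: at line 1 remove [upk] add [afup] -> 5 lines: lvf maip afup yvfgj fqn
Hunk 4: at line 1 remove [afup] add [rdgw,qmwpb] -> 6 lines: lvf maip rdgw qmwpb yvfgj fqn
Hunk 5: at line 1 remove [rdgw,qmwpb] add [mufwv,wvr] -> 6 lines: lvf maip mufwv wvr yvfgj fqn
Hunk 6: at line 2 remove [mufwv,wvr,yvfgj] add [liwe] -> 4 lines: lvf maip liwe fqn
Final line count: 4

Answer: 4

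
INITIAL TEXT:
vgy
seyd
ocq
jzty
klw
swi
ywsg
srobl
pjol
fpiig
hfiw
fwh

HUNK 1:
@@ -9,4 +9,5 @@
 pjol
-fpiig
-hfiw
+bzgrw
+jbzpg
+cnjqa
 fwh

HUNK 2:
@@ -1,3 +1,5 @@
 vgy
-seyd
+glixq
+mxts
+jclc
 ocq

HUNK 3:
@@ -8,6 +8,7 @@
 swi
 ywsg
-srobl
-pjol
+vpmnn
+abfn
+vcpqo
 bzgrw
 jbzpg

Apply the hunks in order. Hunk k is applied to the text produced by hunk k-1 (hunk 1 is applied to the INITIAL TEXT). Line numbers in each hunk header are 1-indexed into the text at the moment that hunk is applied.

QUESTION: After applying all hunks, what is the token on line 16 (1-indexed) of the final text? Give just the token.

Hunk 1: at line 9 remove [fpiig,hfiw] add [bzgrw,jbzpg,cnjqa] -> 13 lines: vgy seyd ocq jzty klw swi ywsg srobl pjol bzgrw jbzpg cnjqa fwh
Hunk 2: at line 1 remove [seyd] add [glixq,mxts,jclc] -> 15 lines: vgy glixq mxts jclc ocq jzty klw swi ywsg srobl pjol bzgrw jbzpg cnjqa fwh
Hunk 3: at line 8 remove [srobl,pjol] add [vpmnn,abfn,vcpqo] -> 16 lines: vgy glixq mxts jclc ocq jzty klw swi ywsg vpmnn abfn vcpqo bzgrw jbzpg cnjqa fwh
Final line 16: fwh

Answer: fwh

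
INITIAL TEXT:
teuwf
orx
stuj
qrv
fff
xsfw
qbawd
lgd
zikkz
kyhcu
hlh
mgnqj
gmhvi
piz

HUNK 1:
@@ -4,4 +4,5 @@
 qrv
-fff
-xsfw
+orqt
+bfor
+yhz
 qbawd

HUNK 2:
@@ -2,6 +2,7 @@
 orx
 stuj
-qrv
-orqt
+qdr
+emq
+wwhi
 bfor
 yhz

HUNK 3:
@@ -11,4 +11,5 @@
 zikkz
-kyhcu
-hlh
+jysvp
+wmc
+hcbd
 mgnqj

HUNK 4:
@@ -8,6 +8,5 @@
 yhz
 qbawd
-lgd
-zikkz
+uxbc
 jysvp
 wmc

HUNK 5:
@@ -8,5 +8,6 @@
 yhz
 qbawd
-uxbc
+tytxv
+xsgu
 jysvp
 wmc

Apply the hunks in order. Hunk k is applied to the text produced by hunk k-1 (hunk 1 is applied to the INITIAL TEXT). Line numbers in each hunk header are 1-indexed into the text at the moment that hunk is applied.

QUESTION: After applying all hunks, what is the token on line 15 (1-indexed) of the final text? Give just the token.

Hunk 1: at line 4 remove [fff,xsfw] add [orqt,bfor,yhz] -> 15 lines: teuwf orx stuj qrv orqt bfor yhz qbawd lgd zikkz kyhcu hlh mgnqj gmhvi piz
Hunk 2: at line 2 remove [qrv,orqt] add [qdr,emq,wwhi] -> 16 lines: teuwf orx stuj qdr emq wwhi bfor yhz qbawd lgd zikkz kyhcu hlh mgnqj gmhvi piz
Hunk 3: at line 11 remove [kyhcu,hlh] add [jysvp,wmc,hcbd] -> 17 lines: teuwf orx stuj qdr emq wwhi bfor yhz qbawd lgd zikkz jysvp wmc hcbd mgnqj gmhvi piz
Hunk 4: at line 8 remove [lgd,zikkz] add [uxbc] -> 16 lines: teuwf orx stuj qdr emq wwhi bfor yhz qbawd uxbc jysvp wmc hcbd mgnqj gmhvi piz
Hunk 5: at line 8 remove [uxbc] add [tytxv,xsgu] -> 17 lines: teuwf orx stuj qdr emq wwhi bfor yhz qbawd tytxv xsgu jysvp wmc hcbd mgnqj gmhvi piz
Final line 15: mgnqj

Answer: mgnqj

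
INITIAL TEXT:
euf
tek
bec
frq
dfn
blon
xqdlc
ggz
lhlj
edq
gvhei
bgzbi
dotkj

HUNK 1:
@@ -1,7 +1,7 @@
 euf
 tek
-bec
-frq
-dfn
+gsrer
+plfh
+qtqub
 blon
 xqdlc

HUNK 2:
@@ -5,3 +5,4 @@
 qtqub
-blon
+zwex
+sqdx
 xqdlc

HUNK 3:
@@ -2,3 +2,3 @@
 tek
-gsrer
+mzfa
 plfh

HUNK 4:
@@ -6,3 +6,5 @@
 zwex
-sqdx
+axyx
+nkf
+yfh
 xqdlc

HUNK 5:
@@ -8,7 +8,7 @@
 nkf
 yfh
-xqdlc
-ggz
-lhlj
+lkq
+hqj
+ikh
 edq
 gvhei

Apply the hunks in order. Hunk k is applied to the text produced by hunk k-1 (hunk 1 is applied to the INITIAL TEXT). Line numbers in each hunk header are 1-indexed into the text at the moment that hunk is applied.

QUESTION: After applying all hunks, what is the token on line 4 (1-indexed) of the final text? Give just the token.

Answer: plfh

Derivation:
Hunk 1: at line 1 remove [bec,frq,dfn] add [gsrer,plfh,qtqub] -> 13 lines: euf tek gsrer plfh qtqub blon xqdlc ggz lhlj edq gvhei bgzbi dotkj
Hunk 2: at line 5 remove [blon] add [zwex,sqdx] -> 14 lines: euf tek gsrer plfh qtqub zwex sqdx xqdlc ggz lhlj edq gvhei bgzbi dotkj
Hunk 3: at line 2 remove [gsrer] add [mzfa] -> 14 lines: euf tek mzfa plfh qtqub zwex sqdx xqdlc ggz lhlj edq gvhei bgzbi dotkj
Hunk 4: at line 6 remove [sqdx] add [axyx,nkf,yfh] -> 16 lines: euf tek mzfa plfh qtqub zwex axyx nkf yfh xqdlc ggz lhlj edq gvhei bgzbi dotkj
Hunk 5: at line 8 remove [xqdlc,ggz,lhlj] add [lkq,hqj,ikh] -> 16 lines: euf tek mzfa plfh qtqub zwex axyx nkf yfh lkq hqj ikh edq gvhei bgzbi dotkj
Final line 4: plfh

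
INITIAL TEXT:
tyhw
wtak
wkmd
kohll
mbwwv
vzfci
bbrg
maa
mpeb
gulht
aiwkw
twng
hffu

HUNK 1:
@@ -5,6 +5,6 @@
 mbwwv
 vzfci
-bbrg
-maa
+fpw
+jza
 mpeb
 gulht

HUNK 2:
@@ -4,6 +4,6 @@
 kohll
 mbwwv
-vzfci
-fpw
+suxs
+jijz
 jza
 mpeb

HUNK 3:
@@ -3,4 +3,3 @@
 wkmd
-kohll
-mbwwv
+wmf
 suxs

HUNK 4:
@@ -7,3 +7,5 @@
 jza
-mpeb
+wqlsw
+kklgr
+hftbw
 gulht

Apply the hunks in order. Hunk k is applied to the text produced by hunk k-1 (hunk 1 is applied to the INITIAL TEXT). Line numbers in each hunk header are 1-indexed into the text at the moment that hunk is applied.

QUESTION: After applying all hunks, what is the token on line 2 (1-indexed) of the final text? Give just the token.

Hunk 1: at line 5 remove [bbrg,maa] add [fpw,jza] -> 13 lines: tyhw wtak wkmd kohll mbwwv vzfci fpw jza mpeb gulht aiwkw twng hffu
Hunk 2: at line 4 remove [vzfci,fpw] add [suxs,jijz] -> 13 lines: tyhw wtak wkmd kohll mbwwv suxs jijz jza mpeb gulht aiwkw twng hffu
Hunk 3: at line 3 remove [kohll,mbwwv] add [wmf] -> 12 lines: tyhw wtak wkmd wmf suxs jijz jza mpeb gulht aiwkw twng hffu
Hunk 4: at line 7 remove [mpeb] add [wqlsw,kklgr,hftbw] -> 14 lines: tyhw wtak wkmd wmf suxs jijz jza wqlsw kklgr hftbw gulht aiwkw twng hffu
Final line 2: wtak

Answer: wtak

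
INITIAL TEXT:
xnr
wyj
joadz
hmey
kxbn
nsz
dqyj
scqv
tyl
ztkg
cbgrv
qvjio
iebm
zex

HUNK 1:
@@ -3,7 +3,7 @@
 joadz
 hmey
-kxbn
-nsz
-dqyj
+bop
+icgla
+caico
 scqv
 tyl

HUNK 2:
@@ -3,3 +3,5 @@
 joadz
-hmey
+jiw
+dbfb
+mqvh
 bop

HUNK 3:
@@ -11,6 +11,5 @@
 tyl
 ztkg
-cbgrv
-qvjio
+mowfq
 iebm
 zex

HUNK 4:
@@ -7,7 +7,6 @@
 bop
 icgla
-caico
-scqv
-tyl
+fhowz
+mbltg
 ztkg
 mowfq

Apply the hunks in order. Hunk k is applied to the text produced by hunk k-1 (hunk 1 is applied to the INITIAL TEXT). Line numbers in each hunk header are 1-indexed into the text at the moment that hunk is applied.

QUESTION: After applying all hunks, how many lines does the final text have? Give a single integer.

Hunk 1: at line 3 remove [kxbn,nsz,dqyj] add [bop,icgla,caico] -> 14 lines: xnr wyj joadz hmey bop icgla caico scqv tyl ztkg cbgrv qvjio iebm zex
Hunk 2: at line 3 remove [hmey] add [jiw,dbfb,mqvh] -> 16 lines: xnr wyj joadz jiw dbfb mqvh bop icgla caico scqv tyl ztkg cbgrv qvjio iebm zex
Hunk 3: at line 11 remove [cbgrv,qvjio] add [mowfq] -> 15 lines: xnr wyj joadz jiw dbfb mqvh bop icgla caico scqv tyl ztkg mowfq iebm zex
Hunk 4: at line 7 remove [caico,scqv,tyl] add [fhowz,mbltg] -> 14 lines: xnr wyj joadz jiw dbfb mqvh bop icgla fhowz mbltg ztkg mowfq iebm zex
Final line count: 14

Answer: 14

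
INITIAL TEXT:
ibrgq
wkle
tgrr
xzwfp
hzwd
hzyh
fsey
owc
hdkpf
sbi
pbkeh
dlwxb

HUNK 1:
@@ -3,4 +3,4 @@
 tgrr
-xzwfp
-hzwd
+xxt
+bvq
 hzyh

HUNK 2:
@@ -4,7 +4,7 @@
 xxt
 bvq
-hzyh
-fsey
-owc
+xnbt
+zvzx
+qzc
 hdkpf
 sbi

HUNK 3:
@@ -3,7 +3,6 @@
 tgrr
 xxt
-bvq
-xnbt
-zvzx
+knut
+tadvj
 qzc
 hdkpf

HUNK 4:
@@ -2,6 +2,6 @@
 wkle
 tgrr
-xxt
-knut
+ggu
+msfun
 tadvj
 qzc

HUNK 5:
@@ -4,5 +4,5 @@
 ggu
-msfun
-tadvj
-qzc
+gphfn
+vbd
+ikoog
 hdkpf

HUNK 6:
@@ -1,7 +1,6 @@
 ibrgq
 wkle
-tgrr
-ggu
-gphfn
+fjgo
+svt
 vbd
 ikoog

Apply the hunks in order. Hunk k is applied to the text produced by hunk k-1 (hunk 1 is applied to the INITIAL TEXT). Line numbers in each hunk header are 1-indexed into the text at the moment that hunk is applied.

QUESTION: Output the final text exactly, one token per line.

Answer: ibrgq
wkle
fjgo
svt
vbd
ikoog
hdkpf
sbi
pbkeh
dlwxb

Derivation:
Hunk 1: at line 3 remove [xzwfp,hzwd] add [xxt,bvq] -> 12 lines: ibrgq wkle tgrr xxt bvq hzyh fsey owc hdkpf sbi pbkeh dlwxb
Hunk 2: at line 4 remove [hzyh,fsey,owc] add [xnbt,zvzx,qzc] -> 12 lines: ibrgq wkle tgrr xxt bvq xnbt zvzx qzc hdkpf sbi pbkeh dlwxb
Hunk 3: at line 3 remove [bvq,xnbt,zvzx] add [knut,tadvj] -> 11 lines: ibrgq wkle tgrr xxt knut tadvj qzc hdkpf sbi pbkeh dlwxb
Hunk 4: at line 2 remove [xxt,knut] add [ggu,msfun] -> 11 lines: ibrgq wkle tgrr ggu msfun tadvj qzc hdkpf sbi pbkeh dlwxb
Hunk 5: at line 4 remove [msfun,tadvj,qzc] add [gphfn,vbd,ikoog] -> 11 lines: ibrgq wkle tgrr ggu gphfn vbd ikoog hdkpf sbi pbkeh dlwxb
Hunk 6: at line 1 remove [tgrr,ggu,gphfn] add [fjgo,svt] -> 10 lines: ibrgq wkle fjgo svt vbd ikoog hdkpf sbi pbkeh dlwxb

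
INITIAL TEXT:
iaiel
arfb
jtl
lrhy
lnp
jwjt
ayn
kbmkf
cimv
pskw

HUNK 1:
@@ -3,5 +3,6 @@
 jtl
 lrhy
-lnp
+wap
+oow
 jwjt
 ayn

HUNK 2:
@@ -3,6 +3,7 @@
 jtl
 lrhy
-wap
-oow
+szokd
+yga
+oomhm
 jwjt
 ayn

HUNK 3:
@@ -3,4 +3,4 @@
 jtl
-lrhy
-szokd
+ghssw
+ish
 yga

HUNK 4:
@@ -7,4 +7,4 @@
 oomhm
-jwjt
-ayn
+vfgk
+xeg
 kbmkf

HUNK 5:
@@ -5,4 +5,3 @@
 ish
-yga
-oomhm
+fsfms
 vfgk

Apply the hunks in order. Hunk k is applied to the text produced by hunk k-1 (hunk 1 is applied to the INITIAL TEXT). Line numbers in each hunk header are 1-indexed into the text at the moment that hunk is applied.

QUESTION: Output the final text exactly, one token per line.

Answer: iaiel
arfb
jtl
ghssw
ish
fsfms
vfgk
xeg
kbmkf
cimv
pskw

Derivation:
Hunk 1: at line 3 remove [lnp] add [wap,oow] -> 11 lines: iaiel arfb jtl lrhy wap oow jwjt ayn kbmkf cimv pskw
Hunk 2: at line 3 remove [wap,oow] add [szokd,yga,oomhm] -> 12 lines: iaiel arfb jtl lrhy szokd yga oomhm jwjt ayn kbmkf cimv pskw
Hunk 3: at line 3 remove [lrhy,szokd] add [ghssw,ish] -> 12 lines: iaiel arfb jtl ghssw ish yga oomhm jwjt ayn kbmkf cimv pskw
Hunk 4: at line 7 remove [jwjt,ayn] add [vfgk,xeg] -> 12 lines: iaiel arfb jtl ghssw ish yga oomhm vfgk xeg kbmkf cimv pskw
Hunk 5: at line 5 remove [yga,oomhm] add [fsfms] -> 11 lines: iaiel arfb jtl ghssw ish fsfms vfgk xeg kbmkf cimv pskw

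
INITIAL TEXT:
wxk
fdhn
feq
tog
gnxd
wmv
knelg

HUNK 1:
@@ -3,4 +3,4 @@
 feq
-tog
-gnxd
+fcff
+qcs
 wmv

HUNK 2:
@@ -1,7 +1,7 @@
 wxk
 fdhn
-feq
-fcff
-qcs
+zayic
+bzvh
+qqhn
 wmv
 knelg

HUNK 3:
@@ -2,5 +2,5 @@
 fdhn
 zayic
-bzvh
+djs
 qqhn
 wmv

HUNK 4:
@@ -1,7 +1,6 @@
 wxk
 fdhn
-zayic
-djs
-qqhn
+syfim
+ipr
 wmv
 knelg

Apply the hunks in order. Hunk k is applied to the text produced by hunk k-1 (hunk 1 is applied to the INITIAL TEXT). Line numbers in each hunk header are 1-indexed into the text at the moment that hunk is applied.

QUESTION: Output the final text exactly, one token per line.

Hunk 1: at line 3 remove [tog,gnxd] add [fcff,qcs] -> 7 lines: wxk fdhn feq fcff qcs wmv knelg
Hunk 2: at line 1 remove [feq,fcff,qcs] add [zayic,bzvh,qqhn] -> 7 lines: wxk fdhn zayic bzvh qqhn wmv knelg
Hunk 3: at line 2 remove [bzvh] add [djs] -> 7 lines: wxk fdhn zayic djs qqhn wmv knelg
Hunk 4: at line 1 remove [zayic,djs,qqhn] add [syfim,ipr] -> 6 lines: wxk fdhn syfim ipr wmv knelg

Answer: wxk
fdhn
syfim
ipr
wmv
knelg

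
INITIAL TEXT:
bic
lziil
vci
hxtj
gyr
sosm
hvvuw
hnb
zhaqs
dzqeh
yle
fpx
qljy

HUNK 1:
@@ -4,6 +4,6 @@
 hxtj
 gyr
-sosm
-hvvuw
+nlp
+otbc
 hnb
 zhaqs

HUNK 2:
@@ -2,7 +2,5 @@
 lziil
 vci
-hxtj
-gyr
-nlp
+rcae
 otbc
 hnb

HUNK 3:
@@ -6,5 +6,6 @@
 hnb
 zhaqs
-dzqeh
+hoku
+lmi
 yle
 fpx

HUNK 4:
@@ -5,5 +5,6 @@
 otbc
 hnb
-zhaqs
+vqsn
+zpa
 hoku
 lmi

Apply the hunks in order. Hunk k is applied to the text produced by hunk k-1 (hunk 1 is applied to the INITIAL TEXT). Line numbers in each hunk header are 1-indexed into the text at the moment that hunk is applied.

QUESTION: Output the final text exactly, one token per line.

Answer: bic
lziil
vci
rcae
otbc
hnb
vqsn
zpa
hoku
lmi
yle
fpx
qljy

Derivation:
Hunk 1: at line 4 remove [sosm,hvvuw] add [nlp,otbc] -> 13 lines: bic lziil vci hxtj gyr nlp otbc hnb zhaqs dzqeh yle fpx qljy
Hunk 2: at line 2 remove [hxtj,gyr,nlp] add [rcae] -> 11 lines: bic lziil vci rcae otbc hnb zhaqs dzqeh yle fpx qljy
Hunk 3: at line 6 remove [dzqeh] add [hoku,lmi] -> 12 lines: bic lziil vci rcae otbc hnb zhaqs hoku lmi yle fpx qljy
Hunk 4: at line 5 remove [zhaqs] add [vqsn,zpa] -> 13 lines: bic lziil vci rcae otbc hnb vqsn zpa hoku lmi yle fpx qljy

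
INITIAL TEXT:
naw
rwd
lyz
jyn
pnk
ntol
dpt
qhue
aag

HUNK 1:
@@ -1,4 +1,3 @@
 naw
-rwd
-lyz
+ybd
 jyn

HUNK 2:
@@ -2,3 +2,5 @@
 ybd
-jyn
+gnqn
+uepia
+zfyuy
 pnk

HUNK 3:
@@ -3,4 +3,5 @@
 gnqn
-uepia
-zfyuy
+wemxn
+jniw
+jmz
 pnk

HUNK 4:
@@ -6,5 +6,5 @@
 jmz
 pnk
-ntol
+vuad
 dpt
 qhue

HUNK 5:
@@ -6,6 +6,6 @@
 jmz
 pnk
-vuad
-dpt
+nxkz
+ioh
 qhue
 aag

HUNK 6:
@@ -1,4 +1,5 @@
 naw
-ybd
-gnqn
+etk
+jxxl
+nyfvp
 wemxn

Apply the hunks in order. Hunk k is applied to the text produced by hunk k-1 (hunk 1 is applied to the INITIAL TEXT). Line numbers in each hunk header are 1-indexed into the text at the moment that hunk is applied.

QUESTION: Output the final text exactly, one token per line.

Answer: naw
etk
jxxl
nyfvp
wemxn
jniw
jmz
pnk
nxkz
ioh
qhue
aag

Derivation:
Hunk 1: at line 1 remove [rwd,lyz] add [ybd] -> 8 lines: naw ybd jyn pnk ntol dpt qhue aag
Hunk 2: at line 2 remove [jyn] add [gnqn,uepia,zfyuy] -> 10 lines: naw ybd gnqn uepia zfyuy pnk ntol dpt qhue aag
Hunk 3: at line 3 remove [uepia,zfyuy] add [wemxn,jniw,jmz] -> 11 lines: naw ybd gnqn wemxn jniw jmz pnk ntol dpt qhue aag
Hunk 4: at line 6 remove [ntol] add [vuad] -> 11 lines: naw ybd gnqn wemxn jniw jmz pnk vuad dpt qhue aag
Hunk 5: at line 6 remove [vuad,dpt] add [nxkz,ioh] -> 11 lines: naw ybd gnqn wemxn jniw jmz pnk nxkz ioh qhue aag
Hunk 6: at line 1 remove [ybd,gnqn] add [etk,jxxl,nyfvp] -> 12 lines: naw etk jxxl nyfvp wemxn jniw jmz pnk nxkz ioh qhue aag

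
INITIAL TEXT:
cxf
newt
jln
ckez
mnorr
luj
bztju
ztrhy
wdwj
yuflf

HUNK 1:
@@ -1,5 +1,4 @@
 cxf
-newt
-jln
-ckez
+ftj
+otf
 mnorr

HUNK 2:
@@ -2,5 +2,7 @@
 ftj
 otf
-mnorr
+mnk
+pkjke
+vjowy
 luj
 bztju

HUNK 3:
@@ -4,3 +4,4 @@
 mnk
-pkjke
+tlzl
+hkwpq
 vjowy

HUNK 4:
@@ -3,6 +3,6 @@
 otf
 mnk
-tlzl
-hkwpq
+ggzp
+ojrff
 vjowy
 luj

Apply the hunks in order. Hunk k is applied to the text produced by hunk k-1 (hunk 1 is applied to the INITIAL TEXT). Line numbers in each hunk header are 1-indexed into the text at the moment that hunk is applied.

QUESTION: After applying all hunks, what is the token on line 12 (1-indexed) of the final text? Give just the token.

Answer: yuflf

Derivation:
Hunk 1: at line 1 remove [newt,jln,ckez] add [ftj,otf] -> 9 lines: cxf ftj otf mnorr luj bztju ztrhy wdwj yuflf
Hunk 2: at line 2 remove [mnorr] add [mnk,pkjke,vjowy] -> 11 lines: cxf ftj otf mnk pkjke vjowy luj bztju ztrhy wdwj yuflf
Hunk 3: at line 4 remove [pkjke] add [tlzl,hkwpq] -> 12 lines: cxf ftj otf mnk tlzl hkwpq vjowy luj bztju ztrhy wdwj yuflf
Hunk 4: at line 3 remove [tlzl,hkwpq] add [ggzp,ojrff] -> 12 lines: cxf ftj otf mnk ggzp ojrff vjowy luj bztju ztrhy wdwj yuflf
Final line 12: yuflf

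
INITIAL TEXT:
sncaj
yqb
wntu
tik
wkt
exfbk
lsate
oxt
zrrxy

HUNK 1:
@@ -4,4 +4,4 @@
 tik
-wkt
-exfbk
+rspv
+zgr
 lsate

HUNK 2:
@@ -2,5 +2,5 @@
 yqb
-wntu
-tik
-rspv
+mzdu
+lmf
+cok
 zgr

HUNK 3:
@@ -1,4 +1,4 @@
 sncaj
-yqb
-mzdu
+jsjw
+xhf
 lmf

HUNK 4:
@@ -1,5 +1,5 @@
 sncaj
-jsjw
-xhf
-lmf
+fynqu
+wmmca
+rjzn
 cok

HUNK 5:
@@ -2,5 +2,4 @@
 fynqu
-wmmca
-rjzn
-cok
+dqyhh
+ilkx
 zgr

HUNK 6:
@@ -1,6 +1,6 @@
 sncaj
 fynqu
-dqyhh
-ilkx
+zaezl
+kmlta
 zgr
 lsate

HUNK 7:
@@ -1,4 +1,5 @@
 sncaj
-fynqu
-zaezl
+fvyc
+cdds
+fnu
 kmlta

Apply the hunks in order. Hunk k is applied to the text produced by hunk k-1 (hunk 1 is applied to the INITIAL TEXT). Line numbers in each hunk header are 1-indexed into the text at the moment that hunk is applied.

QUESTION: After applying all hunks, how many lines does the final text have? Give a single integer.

Hunk 1: at line 4 remove [wkt,exfbk] add [rspv,zgr] -> 9 lines: sncaj yqb wntu tik rspv zgr lsate oxt zrrxy
Hunk 2: at line 2 remove [wntu,tik,rspv] add [mzdu,lmf,cok] -> 9 lines: sncaj yqb mzdu lmf cok zgr lsate oxt zrrxy
Hunk 3: at line 1 remove [yqb,mzdu] add [jsjw,xhf] -> 9 lines: sncaj jsjw xhf lmf cok zgr lsate oxt zrrxy
Hunk 4: at line 1 remove [jsjw,xhf,lmf] add [fynqu,wmmca,rjzn] -> 9 lines: sncaj fynqu wmmca rjzn cok zgr lsate oxt zrrxy
Hunk 5: at line 2 remove [wmmca,rjzn,cok] add [dqyhh,ilkx] -> 8 lines: sncaj fynqu dqyhh ilkx zgr lsate oxt zrrxy
Hunk 6: at line 1 remove [dqyhh,ilkx] add [zaezl,kmlta] -> 8 lines: sncaj fynqu zaezl kmlta zgr lsate oxt zrrxy
Hunk 7: at line 1 remove [fynqu,zaezl] add [fvyc,cdds,fnu] -> 9 lines: sncaj fvyc cdds fnu kmlta zgr lsate oxt zrrxy
Final line count: 9

Answer: 9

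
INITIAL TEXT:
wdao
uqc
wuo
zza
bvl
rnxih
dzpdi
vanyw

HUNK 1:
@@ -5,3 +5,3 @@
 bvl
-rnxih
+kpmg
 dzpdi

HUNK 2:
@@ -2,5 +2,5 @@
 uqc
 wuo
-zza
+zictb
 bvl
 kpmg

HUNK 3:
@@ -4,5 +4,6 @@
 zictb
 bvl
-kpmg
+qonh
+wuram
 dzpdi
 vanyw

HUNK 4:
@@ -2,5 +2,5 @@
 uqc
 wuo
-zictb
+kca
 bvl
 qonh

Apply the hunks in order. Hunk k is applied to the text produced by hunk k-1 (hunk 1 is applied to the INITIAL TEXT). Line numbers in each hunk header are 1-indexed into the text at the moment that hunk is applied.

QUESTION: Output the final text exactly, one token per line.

Answer: wdao
uqc
wuo
kca
bvl
qonh
wuram
dzpdi
vanyw

Derivation:
Hunk 1: at line 5 remove [rnxih] add [kpmg] -> 8 lines: wdao uqc wuo zza bvl kpmg dzpdi vanyw
Hunk 2: at line 2 remove [zza] add [zictb] -> 8 lines: wdao uqc wuo zictb bvl kpmg dzpdi vanyw
Hunk 3: at line 4 remove [kpmg] add [qonh,wuram] -> 9 lines: wdao uqc wuo zictb bvl qonh wuram dzpdi vanyw
Hunk 4: at line 2 remove [zictb] add [kca] -> 9 lines: wdao uqc wuo kca bvl qonh wuram dzpdi vanyw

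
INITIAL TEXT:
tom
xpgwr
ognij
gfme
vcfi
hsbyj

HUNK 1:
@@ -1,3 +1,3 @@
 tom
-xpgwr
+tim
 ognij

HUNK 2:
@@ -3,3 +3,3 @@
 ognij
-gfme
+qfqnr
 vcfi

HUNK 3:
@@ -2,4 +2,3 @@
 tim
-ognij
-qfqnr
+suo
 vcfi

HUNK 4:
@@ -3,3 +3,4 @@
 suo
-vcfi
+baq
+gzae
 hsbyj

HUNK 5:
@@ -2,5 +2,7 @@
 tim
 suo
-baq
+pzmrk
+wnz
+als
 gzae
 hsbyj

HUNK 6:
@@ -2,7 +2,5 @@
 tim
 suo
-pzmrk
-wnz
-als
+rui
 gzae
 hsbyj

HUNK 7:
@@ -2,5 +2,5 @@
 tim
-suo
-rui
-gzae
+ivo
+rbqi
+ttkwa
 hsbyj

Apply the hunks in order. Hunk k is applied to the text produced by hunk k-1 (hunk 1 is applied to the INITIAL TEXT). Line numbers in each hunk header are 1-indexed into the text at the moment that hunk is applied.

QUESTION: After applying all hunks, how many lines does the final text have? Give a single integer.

Answer: 6

Derivation:
Hunk 1: at line 1 remove [xpgwr] add [tim] -> 6 lines: tom tim ognij gfme vcfi hsbyj
Hunk 2: at line 3 remove [gfme] add [qfqnr] -> 6 lines: tom tim ognij qfqnr vcfi hsbyj
Hunk 3: at line 2 remove [ognij,qfqnr] add [suo] -> 5 lines: tom tim suo vcfi hsbyj
Hunk 4: at line 3 remove [vcfi] add [baq,gzae] -> 6 lines: tom tim suo baq gzae hsbyj
Hunk 5: at line 2 remove [baq] add [pzmrk,wnz,als] -> 8 lines: tom tim suo pzmrk wnz als gzae hsbyj
Hunk 6: at line 2 remove [pzmrk,wnz,als] add [rui] -> 6 lines: tom tim suo rui gzae hsbyj
Hunk 7: at line 2 remove [suo,rui,gzae] add [ivo,rbqi,ttkwa] -> 6 lines: tom tim ivo rbqi ttkwa hsbyj
Final line count: 6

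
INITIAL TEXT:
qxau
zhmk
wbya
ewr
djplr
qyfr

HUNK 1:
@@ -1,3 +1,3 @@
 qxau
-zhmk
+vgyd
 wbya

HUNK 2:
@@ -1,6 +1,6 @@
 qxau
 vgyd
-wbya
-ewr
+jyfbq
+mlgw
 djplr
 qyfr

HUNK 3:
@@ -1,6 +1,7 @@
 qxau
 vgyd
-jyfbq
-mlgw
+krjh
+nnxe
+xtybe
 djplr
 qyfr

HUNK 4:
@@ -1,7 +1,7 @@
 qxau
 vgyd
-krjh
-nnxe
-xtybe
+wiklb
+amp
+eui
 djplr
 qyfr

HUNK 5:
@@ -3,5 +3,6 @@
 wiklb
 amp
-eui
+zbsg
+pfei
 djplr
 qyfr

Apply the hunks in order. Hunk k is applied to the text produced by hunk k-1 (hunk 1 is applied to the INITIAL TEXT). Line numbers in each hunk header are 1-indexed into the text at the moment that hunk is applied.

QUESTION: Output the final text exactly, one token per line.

Hunk 1: at line 1 remove [zhmk] add [vgyd] -> 6 lines: qxau vgyd wbya ewr djplr qyfr
Hunk 2: at line 1 remove [wbya,ewr] add [jyfbq,mlgw] -> 6 lines: qxau vgyd jyfbq mlgw djplr qyfr
Hunk 3: at line 1 remove [jyfbq,mlgw] add [krjh,nnxe,xtybe] -> 7 lines: qxau vgyd krjh nnxe xtybe djplr qyfr
Hunk 4: at line 1 remove [krjh,nnxe,xtybe] add [wiklb,amp,eui] -> 7 lines: qxau vgyd wiklb amp eui djplr qyfr
Hunk 5: at line 3 remove [eui] add [zbsg,pfei] -> 8 lines: qxau vgyd wiklb amp zbsg pfei djplr qyfr

Answer: qxau
vgyd
wiklb
amp
zbsg
pfei
djplr
qyfr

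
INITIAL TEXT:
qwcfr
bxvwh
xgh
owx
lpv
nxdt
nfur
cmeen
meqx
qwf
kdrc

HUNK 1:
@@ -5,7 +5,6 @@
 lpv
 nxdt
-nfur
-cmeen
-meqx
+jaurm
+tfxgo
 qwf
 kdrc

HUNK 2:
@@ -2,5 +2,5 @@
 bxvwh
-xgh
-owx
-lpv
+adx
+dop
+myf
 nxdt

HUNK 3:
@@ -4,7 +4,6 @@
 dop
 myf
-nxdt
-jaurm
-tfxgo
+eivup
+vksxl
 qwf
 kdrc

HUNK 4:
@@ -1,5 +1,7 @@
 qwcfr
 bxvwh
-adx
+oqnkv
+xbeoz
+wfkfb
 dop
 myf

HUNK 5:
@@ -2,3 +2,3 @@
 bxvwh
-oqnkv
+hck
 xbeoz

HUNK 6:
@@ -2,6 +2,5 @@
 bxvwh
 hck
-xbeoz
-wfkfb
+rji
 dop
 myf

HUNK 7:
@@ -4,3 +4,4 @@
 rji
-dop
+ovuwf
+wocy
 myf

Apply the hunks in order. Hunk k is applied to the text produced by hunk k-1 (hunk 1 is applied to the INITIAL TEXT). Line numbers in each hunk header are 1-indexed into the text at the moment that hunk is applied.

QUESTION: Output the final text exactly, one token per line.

Answer: qwcfr
bxvwh
hck
rji
ovuwf
wocy
myf
eivup
vksxl
qwf
kdrc

Derivation:
Hunk 1: at line 5 remove [nfur,cmeen,meqx] add [jaurm,tfxgo] -> 10 lines: qwcfr bxvwh xgh owx lpv nxdt jaurm tfxgo qwf kdrc
Hunk 2: at line 2 remove [xgh,owx,lpv] add [adx,dop,myf] -> 10 lines: qwcfr bxvwh adx dop myf nxdt jaurm tfxgo qwf kdrc
Hunk 3: at line 4 remove [nxdt,jaurm,tfxgo] add [eivup,vksxl] -> 9 lines: qwcfr bxvwh adx dop myf eivup vksxl qwf kdrc
Hunk 4: at line 1 remove [adx] add [oqnkv,xbeoz,wfkfb] -> 11 lines: qwcfr bxvwh oqnkv xbeoz wfkfb dop myf eivup vksxl qwf kdrc
Hunk 5: at line 2 remove [oqnkv] add [hck] -> 11 lines: qwcfr bxvwh hck xbeoz wfkfb dop myf eivup vksxl qwf kdrc
Hunk 6: at line 2 remove [xbeoz,wfkfb] add [rji] -> 10 lines: qwcfr bxvwh hck rji dop myf eivup vksxl qwf kdrc
Hunk 7: at line 4 remove [dop] add [ovuwf,wocy] -> 11 lines: qwcfr bxvwh hck rji ovuwf wocy myf eivup vksxl qwf kdrc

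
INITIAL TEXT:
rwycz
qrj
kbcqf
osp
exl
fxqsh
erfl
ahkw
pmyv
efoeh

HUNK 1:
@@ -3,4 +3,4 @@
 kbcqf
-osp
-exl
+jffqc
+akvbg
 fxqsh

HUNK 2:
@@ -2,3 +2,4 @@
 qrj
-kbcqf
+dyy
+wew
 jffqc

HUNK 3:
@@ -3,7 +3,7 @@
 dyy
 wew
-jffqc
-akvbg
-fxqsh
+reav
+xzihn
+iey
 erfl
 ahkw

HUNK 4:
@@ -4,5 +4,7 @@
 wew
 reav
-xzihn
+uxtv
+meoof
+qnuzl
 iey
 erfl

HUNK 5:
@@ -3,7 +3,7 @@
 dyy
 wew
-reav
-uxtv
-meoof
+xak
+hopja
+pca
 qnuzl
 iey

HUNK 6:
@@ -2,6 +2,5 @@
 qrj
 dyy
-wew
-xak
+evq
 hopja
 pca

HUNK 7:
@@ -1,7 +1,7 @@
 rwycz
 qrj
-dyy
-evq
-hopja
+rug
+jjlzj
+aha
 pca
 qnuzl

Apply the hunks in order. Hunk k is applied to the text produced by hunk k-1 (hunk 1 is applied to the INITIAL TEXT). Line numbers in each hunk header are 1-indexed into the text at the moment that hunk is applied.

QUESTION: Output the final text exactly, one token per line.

Hunk 1: at line 3 remove [osp,exl] add [jffqc,akvbg] -> 10 lines: rwycz qrj kbcqf jffqc akvbg fxqsh erfl ahkw pmyv efoeh
Hunk 2: at line 2 remove [kbcqf] add [dyy,wew] -> 11 lines: rwycz qrj dyy wew jffqc akvbg fxqsh erfl ahkw pmyv efoeh
Hunk 3: at line 3 remove [jffqc,akvbg,fxqsh] add [reav,xzihn,iey] -> 11 lines: rwycz qrj dyy wew reav xzihn iey erfl ahkw pmyv efoeh
Hunk 4: at line 4 remove [xzihn] add [uxtv,meoof,qnuzl] -> 13 lines: rwycz qrj dyy wew reav uxtv meoof qnuzl iey erfl ahkw pmyv efoeh
Hunk 5: at line 3 remove [reav,uxtv,meoof] add [xak,hopja,pca] -> 13 lines: rwycz qrj dyy wew xak hopja pca qnuzl iey erfl ahkw pmyv efoeh
Hunk 6: at line 2 remove [wew,xak] add [evq] -> 12 lines: rwycz qrj dyy evq hopja pca qnuzl iey erfl ahkw pmyv efoeh
Hunk 7: at line 1 remove [dyy,evq,hopja] add [rug,jjlzj,aha] -> 12 lines: rwycz qrj rug jjlzj aha pca qnuzl iey erfl ahkw pmyv efoeh

Answer: rwycz
qrj
rug
jjlzj
aha
pca
qnuzl
iey
erfl
ahkw
pmyv
efoeh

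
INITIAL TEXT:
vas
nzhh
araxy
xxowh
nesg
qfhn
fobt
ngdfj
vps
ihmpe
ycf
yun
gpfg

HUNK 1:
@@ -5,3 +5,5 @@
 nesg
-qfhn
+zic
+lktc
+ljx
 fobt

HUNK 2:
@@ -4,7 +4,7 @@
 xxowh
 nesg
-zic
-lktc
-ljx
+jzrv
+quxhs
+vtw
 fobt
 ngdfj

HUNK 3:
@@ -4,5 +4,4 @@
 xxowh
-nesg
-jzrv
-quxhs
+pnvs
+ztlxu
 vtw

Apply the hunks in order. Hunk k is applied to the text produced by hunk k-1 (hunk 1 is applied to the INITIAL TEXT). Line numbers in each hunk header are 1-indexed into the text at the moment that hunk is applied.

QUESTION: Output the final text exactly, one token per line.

Answer: vas
nzhh
araxy
xxowh
pnvs
ztlxu
vtw
fobt
ngdfj
vps
ihmpe
ycf
yun
gpfg

Derivation:
Hunk 1: at line 5 remove [qfhn] add [zic,lktc,ljx] -> 15 lines: vas nzhh araxy xxowh nesg zic lktc ljx fobt ngdfj vps ihmpe ycf yun gpfg
Hunk 2: at line 4 remove [zic,lktc,ljx] add [jzrv,quxhs,vtw] -> 15 lines: vas nzhh araxy xxowh nesg jzrv quxhs vtw fobt ngdfj vps ihmpe ycf yun gpfg
Hunk 3: at line 4 remove [nesg,jzrv,quxhs] add [pnvs,ztlxu] -> 14 lines: vas nzhh araxy xxowh pnvs ztlxu vtw fobt ngdfj vps ihmpe ycf yun gpfg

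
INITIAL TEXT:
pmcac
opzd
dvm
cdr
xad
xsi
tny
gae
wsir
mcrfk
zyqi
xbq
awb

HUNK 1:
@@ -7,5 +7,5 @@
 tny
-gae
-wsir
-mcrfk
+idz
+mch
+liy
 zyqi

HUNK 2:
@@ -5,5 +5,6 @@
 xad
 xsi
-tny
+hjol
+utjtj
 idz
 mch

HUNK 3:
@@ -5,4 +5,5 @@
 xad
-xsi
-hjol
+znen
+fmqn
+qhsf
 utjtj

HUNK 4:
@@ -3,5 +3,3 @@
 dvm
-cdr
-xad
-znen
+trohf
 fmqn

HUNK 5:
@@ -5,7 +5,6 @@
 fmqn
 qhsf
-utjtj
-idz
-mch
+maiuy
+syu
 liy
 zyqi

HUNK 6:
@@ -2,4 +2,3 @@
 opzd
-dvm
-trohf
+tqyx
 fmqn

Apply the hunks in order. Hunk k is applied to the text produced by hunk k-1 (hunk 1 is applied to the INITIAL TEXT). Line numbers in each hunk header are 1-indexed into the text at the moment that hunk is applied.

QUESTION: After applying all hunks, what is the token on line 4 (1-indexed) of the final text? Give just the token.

Hunk 1: at line 7 remove [gae,wsir,mcrfk] add [idz,mch,liy] -> 13 lines: pmcac opzd dvm cdr xad xsi tny idz mch liy zyqi xbq awb
Hunk 2: at line 5 remove [tny] add [hjol,utjtj] -> 14 lines: pmcac opzd dvm cdr xad xsi hjol utjtj idz mch liy zyqi xbq awb
Hunk 3: at line 5 remove [xsi,hjol] add [znen,fmqn,qhsf] -> 15 lines: pmcac opzd dvm cdr xad znen fmqn qhsf utjtj idz mch liy zyqi xbq awb
Hunk 4: at line 3 remove [cdr,xad,znen] add [trohf] -> 13 lines: pmcac opzd dvm trohf fmqn qhsf utjtj idz mch liy zyqi xbq awb
Hunk 5: at line 5 remove [utjtj,idz,mch] add [maiuy,syu] -> 12 lines: pmcac opzd dvm trohf fmqn qhsf maiuy syu liy zyqi xbq awb
Hunk 6: at line 2 remove [dvm,trohf] add [tqyx] -> 11 lines: pmcac opzd tqyx fmqn qhsf maiuy syu liy zyqi xbq awb
Final line 4: fmqn

Answer: fmqn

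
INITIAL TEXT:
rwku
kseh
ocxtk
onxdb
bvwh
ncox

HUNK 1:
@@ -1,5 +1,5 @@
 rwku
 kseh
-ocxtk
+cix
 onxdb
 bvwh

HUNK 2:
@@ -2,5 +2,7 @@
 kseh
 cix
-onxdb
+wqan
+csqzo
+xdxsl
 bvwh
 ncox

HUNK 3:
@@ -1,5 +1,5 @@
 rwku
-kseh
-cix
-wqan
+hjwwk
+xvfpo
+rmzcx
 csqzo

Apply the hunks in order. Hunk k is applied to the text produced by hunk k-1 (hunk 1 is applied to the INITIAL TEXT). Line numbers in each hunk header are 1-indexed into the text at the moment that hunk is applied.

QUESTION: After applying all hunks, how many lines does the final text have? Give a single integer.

Hunk 1: at line 1 remove [ocxtk] add [cix] -> 6 lines: rwku kseh cix onxdb bvwh ncox
Hunk 2: at line 2 remove [onxdb] add [wqan,csqzo,xdxsl] -> 8 lines: rwku kseh cix wqan csqzo xdxsl bvwh ncox
Hunk 3: at line 1 remove [kseh,cix,wqan] add [hjwwk,xvfpo,rmzcx] -> 8 lines: rwku hjwwk xvfpo rmzcx csqzo xdxsl bvwh ncox
Final line count: 8

Answer: 8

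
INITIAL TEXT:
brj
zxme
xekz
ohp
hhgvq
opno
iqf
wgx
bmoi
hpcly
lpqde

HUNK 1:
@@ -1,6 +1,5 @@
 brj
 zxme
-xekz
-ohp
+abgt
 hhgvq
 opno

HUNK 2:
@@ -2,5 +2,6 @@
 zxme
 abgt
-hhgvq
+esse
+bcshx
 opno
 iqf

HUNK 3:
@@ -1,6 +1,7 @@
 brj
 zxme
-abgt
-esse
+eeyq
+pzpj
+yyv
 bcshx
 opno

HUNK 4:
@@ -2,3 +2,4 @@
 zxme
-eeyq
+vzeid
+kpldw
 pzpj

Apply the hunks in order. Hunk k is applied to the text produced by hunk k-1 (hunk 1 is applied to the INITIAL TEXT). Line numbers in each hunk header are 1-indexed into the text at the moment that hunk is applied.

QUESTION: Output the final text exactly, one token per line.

Hunk 1: at line 1 remove [xekz,ohp] add [abgt] -> 10 lines: brj zxme abgt hhgvq opno iqf wgx bmoi hpcly lpqde
Hunk 2: at line 2 remove [hhgvq] add [esse,bcshx] -> 11 lines: brj zxme abgt esse bcshx opno iqf wgx bmoi hpcly lpqde
Hunk 3: at line 1 remove [abgt,esse] add [eeyq,pzpj,yyv] -> 12 lines: brj zxme eeyq pzpj yyv bcshx opno iqf wgx bmoi hpcly lpqde
Hunk 4: at line 2 remove [eeyq] add [vzeid,kpldw] -> 13 lines: brj zxme vzeid kpldw pzpj yyv bcshx opno iqf wgx bmoi hpcly lpqde

Answer: brj
zxme
vzeid
kpldw
pzpj
yyv
bcshx
opno
iqf
wgx
bmoi
hpcly
lpqde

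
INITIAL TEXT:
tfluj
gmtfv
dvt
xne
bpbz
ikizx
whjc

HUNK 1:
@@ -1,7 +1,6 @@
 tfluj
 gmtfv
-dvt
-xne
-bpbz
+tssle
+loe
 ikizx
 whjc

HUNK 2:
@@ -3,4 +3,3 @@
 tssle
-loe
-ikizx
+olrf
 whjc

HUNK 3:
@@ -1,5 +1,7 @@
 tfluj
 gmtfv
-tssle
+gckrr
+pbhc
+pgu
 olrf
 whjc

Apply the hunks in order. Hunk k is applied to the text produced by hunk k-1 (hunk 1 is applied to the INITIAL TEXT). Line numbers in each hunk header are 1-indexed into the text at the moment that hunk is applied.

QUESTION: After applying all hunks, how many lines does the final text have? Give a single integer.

Hunk 1: at line 1 remove [dvt,xne,bpbz] add [tssle,loe] -> 6 lines: tfluj gmtfv tssle loe ikizx whjc
Hunk 2: at line 3 remove [loe,ikizx] add [olrf] -> 5 lines: tfluj gmtfv tssle olrf whjc
Hunk 3: at line 1 remove [tssle] add [gckrr,pbhc,pgu] -> 7 lines: tfluj gmtfv gckrr pbhc pgu olrf whjc
Final line count: 7

Answer: 7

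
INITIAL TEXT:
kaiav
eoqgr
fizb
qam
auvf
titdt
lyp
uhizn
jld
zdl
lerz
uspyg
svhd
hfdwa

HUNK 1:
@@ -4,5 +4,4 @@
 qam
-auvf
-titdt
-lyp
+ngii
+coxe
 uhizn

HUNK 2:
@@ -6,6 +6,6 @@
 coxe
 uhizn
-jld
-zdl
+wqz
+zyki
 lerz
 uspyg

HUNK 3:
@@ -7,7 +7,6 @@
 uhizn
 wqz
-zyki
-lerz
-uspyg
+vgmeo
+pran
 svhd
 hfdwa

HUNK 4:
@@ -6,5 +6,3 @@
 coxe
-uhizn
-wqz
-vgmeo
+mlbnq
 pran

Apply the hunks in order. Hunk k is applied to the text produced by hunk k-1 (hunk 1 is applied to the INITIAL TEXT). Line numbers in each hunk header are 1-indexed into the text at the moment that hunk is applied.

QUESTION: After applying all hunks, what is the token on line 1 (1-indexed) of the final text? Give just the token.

Answer: kaiav

Derivation:
Hunk 1: at line 4 remove [auvf,titdt,lyp] add [ngii,coxe] -> 13 lines: kaiav eoqgr fizb qam ngii coxe uhizn jld zdl lerz uspyg svhd hfdwa
Hunk 2: at line 6 remove [jld,zdl] add [wqz,zyki] -> 13 lines: kaiav eoqgr fizb qam ngii coxe uhizn wqz zyki lerz uspyg svhd hfdwa
Hunk 3: at line 7 remove [zyki,lerz,uspyg] add [vgmeo,pran] -> 12 lines: kaiav eoqgr fizb qam ngii coxe uhizn wqz vgmeo pran svhd hfdwa
Hunk 4: at line 6 remove [uhizn,wqz,vgmeo] add [mlbnq] -> 10 lines: kaiav eoqgr fizb qam ngii coxe mlbnq pran svhd hfdwa
Final line 1: kaiav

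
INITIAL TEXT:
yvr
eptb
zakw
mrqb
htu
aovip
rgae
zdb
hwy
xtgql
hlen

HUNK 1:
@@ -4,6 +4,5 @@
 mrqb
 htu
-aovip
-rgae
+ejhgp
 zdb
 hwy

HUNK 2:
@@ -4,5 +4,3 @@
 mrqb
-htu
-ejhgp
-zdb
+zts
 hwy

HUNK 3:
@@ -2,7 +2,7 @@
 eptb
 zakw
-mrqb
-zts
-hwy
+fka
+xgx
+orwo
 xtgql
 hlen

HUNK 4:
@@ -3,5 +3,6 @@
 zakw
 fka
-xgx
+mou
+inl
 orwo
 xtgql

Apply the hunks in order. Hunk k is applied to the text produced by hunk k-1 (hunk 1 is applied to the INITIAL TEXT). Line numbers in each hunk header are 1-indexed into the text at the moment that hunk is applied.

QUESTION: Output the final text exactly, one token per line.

Answer: yvr
eptb
zakw
fka
mou
inl
orwo
xtgql
hlen

Derivation:
Hunk 1: at line 4 remove [aovip,rgae] add [ejhgp] -> 10 lines: yvr eptb zakw mrqb htu ejhgp zdb hwy xtgql hlen
Hunk 2: at line 4 remove [htu,ejhgp,zdb] add [zts] -> 8 lines: yvr eptb zakw mrqb zts hwy xtgql hlen
Hunk 3: at line 2 remove [mrqb,zts,hwy] add [fka,xgx,orwo] -> 8 lines: yvr eptb zakw fka xgx orwo xtgql hlen
Hunk 4: at line 3 remove [xgx] add [mou,inl] -> 9 lines: yvr eptb zakw fka mou inl orwo xtgql hlen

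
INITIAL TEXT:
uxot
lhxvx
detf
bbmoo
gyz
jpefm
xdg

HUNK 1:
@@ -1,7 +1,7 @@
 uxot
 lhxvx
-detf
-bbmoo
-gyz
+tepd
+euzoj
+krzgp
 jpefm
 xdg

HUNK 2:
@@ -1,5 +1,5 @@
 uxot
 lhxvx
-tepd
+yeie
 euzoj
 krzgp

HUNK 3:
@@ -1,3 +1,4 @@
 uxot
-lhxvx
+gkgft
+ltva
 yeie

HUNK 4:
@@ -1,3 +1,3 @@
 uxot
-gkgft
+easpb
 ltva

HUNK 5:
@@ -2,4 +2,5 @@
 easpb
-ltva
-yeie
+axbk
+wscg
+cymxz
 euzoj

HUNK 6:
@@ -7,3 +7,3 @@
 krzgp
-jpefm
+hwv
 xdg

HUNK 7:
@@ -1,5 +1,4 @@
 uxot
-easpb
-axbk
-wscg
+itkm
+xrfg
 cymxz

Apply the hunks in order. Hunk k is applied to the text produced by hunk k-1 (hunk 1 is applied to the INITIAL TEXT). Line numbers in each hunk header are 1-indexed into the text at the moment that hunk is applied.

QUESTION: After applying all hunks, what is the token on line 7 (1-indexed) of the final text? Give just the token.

Answer: hwv

Derivation:
Hunk 1: at line 1 remove [detf,bbmoo,gyz] add [tepd,euzoj,krzgp] -> 7 lines: uxot lhxvx tepd euzoj krzgp jpefm xdg
Hunk 2: at line 1 remove [tepd] add [yeie] -> 7 lines: uxot lhxvx yeie euzoj krzgp jpefm xdg
Hunk 3: at line 1 remove [lhxvx] add [gkgft,ltva] -> 8 lines: uxot gkgft ltva yeie euzoj krzgp jpefm xdg
Hunk 4: at line 1 remove [gkgft] add [easpb] -> 8 lines: uxot easpb ltva yeie euzoj krzgp jpefm xdg
Hunk 5: at line 2 remove [ltva,yeie] add [axbk,wscg,cymxz] -> 9 lines: uxot easpb axbk wscg cymxz euzoj krzgp jpefm xdg
Hunk 6: at line 7 remove [jpefm] add [hwv] -> 9 lines: uxot easpb axbk wscg cymxz euzoj krzgp hwv xdg
Hunk 7: at line 1 remove [easpb,axbk,wscg] add [itkm,xrfg] -> 8 lines: uxot itkm xrfg cymxz euzoj krzgp hwv xdg
Final line 7: hwv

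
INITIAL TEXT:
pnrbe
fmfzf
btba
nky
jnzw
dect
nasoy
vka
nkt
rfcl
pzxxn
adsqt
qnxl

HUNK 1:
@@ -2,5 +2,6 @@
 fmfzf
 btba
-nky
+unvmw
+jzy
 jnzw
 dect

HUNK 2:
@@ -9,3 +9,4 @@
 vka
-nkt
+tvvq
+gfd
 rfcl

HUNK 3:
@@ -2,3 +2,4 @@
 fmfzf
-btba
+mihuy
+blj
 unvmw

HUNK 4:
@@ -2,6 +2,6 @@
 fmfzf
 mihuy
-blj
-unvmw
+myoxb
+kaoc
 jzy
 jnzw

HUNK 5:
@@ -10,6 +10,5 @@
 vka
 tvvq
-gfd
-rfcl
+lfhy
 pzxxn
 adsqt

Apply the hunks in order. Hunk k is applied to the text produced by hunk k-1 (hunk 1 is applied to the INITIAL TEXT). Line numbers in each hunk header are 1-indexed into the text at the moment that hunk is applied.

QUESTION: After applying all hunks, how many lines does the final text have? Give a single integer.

Hunk 1: at line 2 remove [nky] add [unvmw,jzy] -> 14 lines: pnrbe fmfzf btba unvmw jzy jnzw dect nasoy vka nkt rfcl pzxxn adsqt qnxl
Hunk 2: at line 9 remove [nkt] add [tvvq,gfd] -> 15 lines: pnrbe fmfzf btba unvmw jzy jnzw dect nasoy vka tvvq gfd rfcl pzxxn adsqt qnxl
Hunk 3: at line 2 remove [btba] add [mihuy,blj] -> 16 lines: pnrbe fmfzf mihuy blj unvmw jzy jnzw dect nasoy vka tvvq gfd rfcl pzxxn adsqt qnxl
Hunk 4: at line 2 remove [blj,unvmw] add [myoxb,kaoc] -> 16 lines: pnrbe fmfzf mihuy myoxb kaoc jzy jnzw dect nasoy vka tvvq gfd rfcl pzxxn adsqt qnxl
Hunk 5: at line 10 remove [gfd,rfcl] add [lfhy] -> 15 lines: pnrbe fmfzf mihuy myoxb kaoc jzy jnzw dect nasoy vka tvvq lfhy pzxxn adsqt qnxl
Final line count: 15

Answer: 15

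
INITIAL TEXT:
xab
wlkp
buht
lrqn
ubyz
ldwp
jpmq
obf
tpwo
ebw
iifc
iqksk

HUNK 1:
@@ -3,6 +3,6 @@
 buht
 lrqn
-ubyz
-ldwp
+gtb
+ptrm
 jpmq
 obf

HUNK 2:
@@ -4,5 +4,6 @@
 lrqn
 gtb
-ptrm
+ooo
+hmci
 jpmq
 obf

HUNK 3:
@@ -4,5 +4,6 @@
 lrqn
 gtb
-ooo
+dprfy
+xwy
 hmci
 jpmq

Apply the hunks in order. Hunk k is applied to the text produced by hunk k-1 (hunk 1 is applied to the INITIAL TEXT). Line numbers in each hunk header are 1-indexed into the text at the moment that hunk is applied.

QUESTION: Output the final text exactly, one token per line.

Hunk 1: at line 3 remove [ubyz,ldwp] add [gtb,ptrm] -> 12 lines: xab wlkp buht lrqn gtb ptrm jpmq obf tpwo ebw iifc iqksk
Hunk 2: at line 4 remove [ptrm] add [ooo,hmci] -> 13 lines: xab wlkp buht lrqn gtb ooo hmci jpmq obf tpwo ebw iifc iqksk
Hunk 3: at line 4 remove [ooo] add [dprfy,xwy] -> 14 lines: xab wlkp buht lrqn gtb dprfy xwy hmci jpmq obf tpwo ebw iifc iqksk

Answer: xab
wlkp
buht
lrqn
gtb
dprfy
xwy
hmci
jpmq
obf
tpwo
ebw
iifc
iqksk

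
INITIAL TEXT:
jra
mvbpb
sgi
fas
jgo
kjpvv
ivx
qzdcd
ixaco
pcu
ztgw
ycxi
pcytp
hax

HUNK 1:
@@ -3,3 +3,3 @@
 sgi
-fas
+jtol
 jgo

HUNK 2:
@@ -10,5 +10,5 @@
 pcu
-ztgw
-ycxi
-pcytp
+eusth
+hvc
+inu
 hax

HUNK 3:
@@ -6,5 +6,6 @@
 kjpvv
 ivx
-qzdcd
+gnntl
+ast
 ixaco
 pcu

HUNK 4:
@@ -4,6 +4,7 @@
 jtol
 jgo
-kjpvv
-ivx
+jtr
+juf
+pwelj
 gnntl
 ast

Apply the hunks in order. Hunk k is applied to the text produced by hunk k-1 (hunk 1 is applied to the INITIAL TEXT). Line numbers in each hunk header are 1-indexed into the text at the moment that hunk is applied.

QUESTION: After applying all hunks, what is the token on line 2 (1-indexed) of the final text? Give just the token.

Answer: mvbpb

Derivation:
Hunk 1: at line 3 remove [fas] add [jtol] -> 14 lines: jra mvbpb sgi jtol jgo kjpvv ivx qzdcd ixaco pcu ztgw ycxi pcytp hax
Hunk 2: at line 10 remove [ztgw,ycxi,pcytp] add [eusth,hvc,inu] -> 14 lines: jra mvbpb sgi jtol jgo kjpvv ivx qzdcd ixaco pcu eusth hvc inu hax
Hunk 3: at line 6 remove [qzdcd] add [gnntl,ast] -> 15 lines: jra mvbpb sgi jtol jgo kjpvv ivx gnntl ast ixaco pcu eusth hvc inu hax
Hunk 4: at line 4 remove [kjpvv,ivx] add [jtr,juf,pwelj] -> 16 lines: jra mvbpb sgi jtol jgo jtr juf pwelj gnntl ast ixaco pcu eusth hvc inu hax
Final line 2: mvbpb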